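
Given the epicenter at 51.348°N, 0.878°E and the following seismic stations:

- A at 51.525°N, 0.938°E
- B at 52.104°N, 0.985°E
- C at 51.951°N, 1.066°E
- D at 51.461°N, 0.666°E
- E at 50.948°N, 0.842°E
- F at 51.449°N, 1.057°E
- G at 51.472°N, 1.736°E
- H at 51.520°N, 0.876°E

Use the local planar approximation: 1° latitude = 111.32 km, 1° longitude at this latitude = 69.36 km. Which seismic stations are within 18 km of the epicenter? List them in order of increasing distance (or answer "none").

Distances from 51.348°N, 0.878°E:
A: √((0.177·111.32)² + (0.060·69.36)²) = √(388.23343 + 17.31891) = 20.138 km
B: √((0.756·111.32)² + (0.107·69.36)²) = √(7082.55550 + 55.07896) = 84.485 km
C: √((0.603·111.32)² + (0.188·69.36)²) = √(4505.89451 + 170.03325) = 68.381 km
D: √((0.113·111.32)² + (-0.212·69.36)²) = √(158.23527 + 216.21703) = 19.351 km
E: √((-0.400·111.32)² + (-0.036·69.36)²) = √(1982.74278 + 6.23481) = 44.598 km
F: √((0.101·111.32)² + (0.179·69.36)²) = √(126.41224 + 154.14315) = 16.750 km
G: √((0.124·111.32)² + (0.858·69.36)²) = √(190.54158 + 3541.54484) = 61.091 km
H: √((0.172·111.32)² + (-0.002·69.36)²) = √(366.60914 + 0.01924) = 19.148 km
Threshold 18 km: F (16.750 km) is within range.

F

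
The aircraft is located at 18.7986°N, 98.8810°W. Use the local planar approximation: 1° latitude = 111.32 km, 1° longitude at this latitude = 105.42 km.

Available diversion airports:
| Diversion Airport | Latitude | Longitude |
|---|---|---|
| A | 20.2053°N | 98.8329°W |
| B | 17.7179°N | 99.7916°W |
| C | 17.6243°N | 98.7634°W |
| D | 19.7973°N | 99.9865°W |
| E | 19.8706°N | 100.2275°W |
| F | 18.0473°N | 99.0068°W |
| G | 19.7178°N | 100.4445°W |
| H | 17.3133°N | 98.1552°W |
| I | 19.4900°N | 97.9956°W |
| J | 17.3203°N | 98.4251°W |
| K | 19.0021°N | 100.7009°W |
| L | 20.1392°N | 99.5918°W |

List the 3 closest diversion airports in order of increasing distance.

Distances from 18.7986°N, 98.8810°W:
A: 156.6759 km
B: 153.9093 km
C: 131.3096 km
D: 161.0650 km
E: 185.4457 km
F: 84.6796 km
G: 194.0038 km
H: 182.1891 km
I: 120.9794 km
J: 171.4389 km
K: 193.1867 km
L: 166.9915 km
Sorted: F (84.6796 km) < I (120.9794 km) < C (131.3096 km) < B (153.9093 km) < A (156.6759 km) < …

F, I, C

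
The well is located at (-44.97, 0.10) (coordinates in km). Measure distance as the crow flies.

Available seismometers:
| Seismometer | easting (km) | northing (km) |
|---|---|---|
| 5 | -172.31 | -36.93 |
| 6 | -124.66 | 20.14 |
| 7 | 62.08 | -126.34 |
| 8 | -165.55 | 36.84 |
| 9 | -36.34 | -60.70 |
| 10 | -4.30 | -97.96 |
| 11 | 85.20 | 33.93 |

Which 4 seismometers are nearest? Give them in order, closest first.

Distances from (-44.97, 0.10):
5: √((-127.34)² + (-37.03)²) = √(16215.4756 + 1371.2209) = 132.61 km
6: √((-79.69)² + (20.04)²) = √(6350.4961 + 401.6016) = 82.17 km
7: √((107.05)² + (-126.44)²) = √(11459.7025 + 15987.0736) = 165.67 km
8: √((-120.58)² + (36.74)²) = √(14539.5364 + 1349.8276) = 126.05 km
9: √((8.63)² + (-60.80)²) = √(74.4769 + 3696.6400) = 61.41 km
10: √((40.67)² + (-98.06)²) = √(1654.0489 + 9615.7636) = 106.16 km
11: √((130.17)² + (33.83)²) = √(16944.2289 + 1144.4689) = 134.49 km
Sorted: 9 (61.41 km) < 6 (82.17 km) < 10 (106.16 km) < 8 (126.05 km) < 5 (132.61 km) < 11 (134.49 km) < …

9, 6, 10, 8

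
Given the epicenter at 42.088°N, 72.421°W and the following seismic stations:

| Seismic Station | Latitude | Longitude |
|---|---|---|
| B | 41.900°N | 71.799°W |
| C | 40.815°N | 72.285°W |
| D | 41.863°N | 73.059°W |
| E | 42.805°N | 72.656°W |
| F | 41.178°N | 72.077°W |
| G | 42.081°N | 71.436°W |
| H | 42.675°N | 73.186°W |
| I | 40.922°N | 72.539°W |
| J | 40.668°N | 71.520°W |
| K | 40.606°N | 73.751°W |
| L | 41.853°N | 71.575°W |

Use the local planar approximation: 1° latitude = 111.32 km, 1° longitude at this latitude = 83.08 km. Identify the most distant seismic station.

Distances from 42.088°N, 72.421°W:
B: 55.753 km
C: 142.160 km
D: 58.625 km
E: 82.170 km
F: 105.256 km
G: 81.838 km
H: 91.156 km
I: 130.169 km
J: 174.902 km
K: 198.561 km
L: 74.996 km
Maximum: K at 198.561 km.

K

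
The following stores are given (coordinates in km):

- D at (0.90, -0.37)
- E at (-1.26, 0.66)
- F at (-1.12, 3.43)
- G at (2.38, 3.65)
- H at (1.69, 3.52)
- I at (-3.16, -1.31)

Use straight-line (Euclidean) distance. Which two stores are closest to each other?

G and H

Pairwise distances:
D–E: √((-2.16)² + (1.03)²) = √(4.6656 + 1.0609) = 2.39 km
D–F: √((-2.02)² + (3.80)²) = √(4.0804 + 14.4400) = 4.30 km
D–G: √((1.48)² + (4.02)²) = √(2.1904 + 16.1604) = 4.28 km
D–H: √((0.79)² + (3.89)²) = √(0.6241 + 15.1321) = 3.97 km
D–I: √((-4.06)² + (-0.94)²) = √(16.4836 + 0.8836) = 4.17 km
E–F: √((0.14)² + (2.77)²) = √(0.0196 + 7.6729) = 2.77 km
E–G: √((3.64)² + (2.99)²) = √(13.2496 + 8.9401) = 4.71 km
E–H: √((2.95)² + (2.86)²) = √(8.7025 + 8.1796) = 4.11 km
E–I: √((-1.90)² + (-1.97)²) = √(3.6100 + 3.8809) = 2.74 km
F–G: √((3.50)² + (0.22)²) = √(12.2500 + 0.0484) = 3.51 km
F–H: √((2.81)² + (0.09)²) = √(7.8961 + 0.0081) = 2.81 km
F–I: √((-2.04)² + (-4.74)²) = √(4.1616 + 22.4676) = 5.16 km
G–H: √((-0.69)² + (-0.13)²) = √(0.4761 + 0.0169) = 0.70 km
G–I: √((-5.54)² + (-4.96)²) = √(30.6916 + 24.6016) = 7.44 km
H–I: √((-4.85)² + (-4.83)²) = √(23.5225 + 23.3289) = 6.84 km
Closest pair: G–H at 0.70 km.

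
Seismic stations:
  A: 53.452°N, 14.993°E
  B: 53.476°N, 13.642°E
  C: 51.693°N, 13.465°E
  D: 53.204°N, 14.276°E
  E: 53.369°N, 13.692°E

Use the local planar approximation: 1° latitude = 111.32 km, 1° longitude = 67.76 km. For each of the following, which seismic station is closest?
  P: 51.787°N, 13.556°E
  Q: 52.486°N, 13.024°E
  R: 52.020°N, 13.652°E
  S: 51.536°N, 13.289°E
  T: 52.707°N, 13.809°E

P at 51.787°N, 13.556°E:
  A: 209.368 km
  B: 188.110 km
  C: 12.146 km
  D: 165.113 km
  E: 176.349 km
  → nearest: C (12.146 km)
Q at 52.486°N, 13.024°E:
  A: 171.361 km
  B: 117.894 km
  C: 93.197 km
  D: 116.557 km
  E: 108.217 km
  → nearest: C (93.197 km)
R at 52.020°N, 13.652°E:
  A: 183.489 km
  B: 162.083 km
  C: 38.544 km
  D: 138.419 km
  E: 150.195 km
  → nearest: C (38.544 km)
S at 51.536°N, 13.289°E:
  A: 242.537 km
  B: 217.281 km
  C: 21.158 km
  D: 197.359 km
  E: 205.869 km
  → nearest: C (21.158 km)
T at 52.707°N, 13.809°E:
  A: 115.388 km
  B: 86.350 km
  C: 115.260 km
  D: 63.736 km
  E: 74.119 km
  → nearest: D (63.736 km)

P→C; Q→C; R→C; S→C; T→D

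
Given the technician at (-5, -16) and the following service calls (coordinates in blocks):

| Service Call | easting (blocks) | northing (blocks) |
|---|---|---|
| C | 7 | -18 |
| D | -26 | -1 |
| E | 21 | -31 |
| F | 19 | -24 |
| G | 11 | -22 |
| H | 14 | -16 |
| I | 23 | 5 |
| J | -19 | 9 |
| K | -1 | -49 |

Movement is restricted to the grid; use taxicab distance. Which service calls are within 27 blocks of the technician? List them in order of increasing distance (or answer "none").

C, H, G

Distances from (-5, -16):
C: |12| + |-2| = 12 + 2 = 14 blocks
D: |-21| + |15| = 21 + 15 = 36 blocks
E: |26| + |-15| = 26 + 15 = 41 blocks
F: |24| + |-8| = 24 + 8 = 32 blocks
G: |16| + |-6| = 16 + 6 = 22 blocks
H: |19| + |0| = 19 + 0 = 19 blocks
I: |28| + |21| = 28 + 21 = 49 blocks
J: |-14| + |25| = 14 + 25 = 39 blocks
K: |4| + |-33| = 4 + 33 = 37 blocks
Threshold 27 blocks: C (14 blocks), H (19 blocks), G (22 blocks) are within range.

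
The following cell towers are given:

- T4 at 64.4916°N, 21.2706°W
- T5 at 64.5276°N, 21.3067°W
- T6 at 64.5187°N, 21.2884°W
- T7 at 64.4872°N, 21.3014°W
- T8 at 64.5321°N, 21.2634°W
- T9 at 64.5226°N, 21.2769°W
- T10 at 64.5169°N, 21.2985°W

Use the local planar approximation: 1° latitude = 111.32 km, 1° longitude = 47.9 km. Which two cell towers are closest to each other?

T6 and T10

Pairwise distances:
T4–T5: 4.3647 km
T4–T6: 3.1349 km
T4–T7: 1.5545 km
T4–T8: 4.5216 km
T4–T9: 3.4641 km
T4–T10: 3.1174 km
T5–T6: 1.3229 km
T5–T7: 4.5045 km
T5–T8: 2.1337 km
T5–T9: 1.5321 km
T5–T10: 1.2542 km
T6–T7: 3.5614 km
T6–T8: 1.9129 km
T6–T9: 0.7014 km
T6–T10: 0.5236 km
T7–T8: 5.3194 km
T7–T9: 4.1118 km
T7–T10: 3.3091 km
T8–T9: 1.2396 km
T8–T10: 2.3853 km
T9–T10: 1.2137 km
Closest pair: T6–T10 at 0.5236 km.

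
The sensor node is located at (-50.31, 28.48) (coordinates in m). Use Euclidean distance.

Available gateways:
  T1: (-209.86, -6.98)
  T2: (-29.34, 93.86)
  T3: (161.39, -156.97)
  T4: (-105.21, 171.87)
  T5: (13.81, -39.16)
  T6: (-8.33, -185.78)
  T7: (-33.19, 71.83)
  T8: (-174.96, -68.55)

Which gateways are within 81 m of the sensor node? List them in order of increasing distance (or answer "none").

T7, T2

Distances from (-50.31, 28.48):
T1: 163.44 m
T2: 68.66 m
T3: 281.44 m
T4: 153.54 m
T5: 93.20 m
T6: 218.33 m
T7: 46.61 m
T8: 157.96 m
Threshold 81 m: T7 (46.61 m), T2 (68.66 m) are within range.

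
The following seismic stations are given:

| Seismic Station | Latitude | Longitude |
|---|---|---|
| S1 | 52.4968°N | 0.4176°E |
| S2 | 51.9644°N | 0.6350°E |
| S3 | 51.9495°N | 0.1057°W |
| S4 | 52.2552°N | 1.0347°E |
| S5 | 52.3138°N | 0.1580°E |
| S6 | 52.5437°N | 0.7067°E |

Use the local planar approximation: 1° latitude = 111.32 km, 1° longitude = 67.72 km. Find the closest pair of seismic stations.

Pairwise distances:
S1–S2: 61.0680 km
S1–S3: 70.4823 km
S1–S4: 49.6965 km
S1–S5: 26.9084 km
S1–S6: 20.2620 km
S2–S3: 50.1876 km
S2–S4: 42.1971 km
S2–S5: 50.5597 km
S2–S6: 64.6702 km
S3–S4: 84.3933 km
S3–S5: 44.3116 km
S3–S6: 86.0353 km
S4–S5: 59.7274 km
S4–S6: 39.0488 km
S5–S6: 45.1186 km
Closest pair: S1–S6 at 20.2620 km.

S1 and S6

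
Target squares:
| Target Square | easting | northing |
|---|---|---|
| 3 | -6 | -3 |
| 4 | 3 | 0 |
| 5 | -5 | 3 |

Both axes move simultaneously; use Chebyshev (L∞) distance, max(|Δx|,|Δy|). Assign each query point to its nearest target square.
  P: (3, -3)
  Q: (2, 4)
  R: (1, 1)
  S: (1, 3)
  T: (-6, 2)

P at (3, -3):
  3: 9
  4: 3
  5: 8
  → nearest: 4 (3)
Q at (2, 4):
  3: 8
  4: 4
  5: 7
  → nearest: 4 (4)
R at (1, 1):
  3: 7
  4: 2
  5: 6
  → nearest: 4 (2)
S at (1, 3):
  3: 7
  4: 3
  5: 6
  → nearest: 4 (3)
T at (-6, 2):
  3: 5
  4: 9
  5: 1
  → nearest: 5 (1)

P→4; Q→4; R→4; S→4; T→5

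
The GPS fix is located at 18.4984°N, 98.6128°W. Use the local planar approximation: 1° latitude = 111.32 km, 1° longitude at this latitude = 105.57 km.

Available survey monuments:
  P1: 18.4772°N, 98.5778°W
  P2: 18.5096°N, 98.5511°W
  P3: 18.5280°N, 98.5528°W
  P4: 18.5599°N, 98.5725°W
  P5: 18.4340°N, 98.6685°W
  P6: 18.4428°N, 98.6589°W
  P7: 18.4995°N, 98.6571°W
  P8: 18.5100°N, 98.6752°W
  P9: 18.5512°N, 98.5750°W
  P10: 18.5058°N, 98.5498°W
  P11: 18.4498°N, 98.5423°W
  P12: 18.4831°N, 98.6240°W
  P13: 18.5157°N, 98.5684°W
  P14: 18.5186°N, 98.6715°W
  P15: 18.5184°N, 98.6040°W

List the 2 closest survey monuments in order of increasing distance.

Distances from 18.4984°N, 98.6128°W:
P1: √((-0.0212·111.32)² + (0.0350·105.57)²) = √(5.569524 + 13.652656) = 4.3843 km
P2: √((0.0112·111.32)² + (0.0617·105.57)²) = √(1.554470 + 42.427884) = 6.6319 km
P3: √((0.0296·111.32)² + (0.0600·105.57)²) = √(10.857499 + 40.122090) = 7.1400 km
P4: √((0.0615·111.32)² + (0.0403·105.57)²) = √(46.870181 + 18.100523) = 8.0604 km
P5: √((-0.0644·111.32)² + (-0.0557·105.57)²) = √(51.394676 + 34.577328) = 9.2721 km
P6: √((-0.0556·111.32)² + (-0.0461·105.57)²) = √(38.308573 + 23.685518) = 7.8736 km
P7: √((0.0011·111.32)² + (-0.0443·105.57)²) = √(0.014994 + 21.872000) = 4.6784 km
P8: √((0.0116·111.32)² + (-0.0624·105.57)²) = √(1.667487 + 43.396052) = 6.7129 km
P9: √((0.0528·111.32)² + (0.0378·105.57)²) = √(34.547310 + 15.924457) = 7.1043 km
P10: √((0.0074·111.32)² + (0.0630·105.57)²) = √(0.678594 + 44.234604) = 6.7017 km
P11: √((-0.0486·111.32)² + (0.0705·105.57)²) = √(29.269745 + 55.393560) = 9.2013 km
P12: √((-0.0153·111.32)² + (-0.0112·105.57)²) = √(2.900877 + 1.398032) = 2.0734 km
P13: √((0.0173·111.32)² + (0.0444·105.57)²) = √(3.708844 + 21.970856) = 5.0675 km
P14: √((0.0202·111.32)² + (-0.0587·105.57)²) = √(5.056490 + 38.402301) = 6.5923 km
P15: √((0.0200·111.32)² + (0.0088·105.57)²) = √(4.956857 + 0.863071) = 2.4125 km
Sorted: P12 (2.0734 km) < P15 (2.4125 km) < P1 (4.3843 km) < P7 (4.6784 km) < …

P12, P15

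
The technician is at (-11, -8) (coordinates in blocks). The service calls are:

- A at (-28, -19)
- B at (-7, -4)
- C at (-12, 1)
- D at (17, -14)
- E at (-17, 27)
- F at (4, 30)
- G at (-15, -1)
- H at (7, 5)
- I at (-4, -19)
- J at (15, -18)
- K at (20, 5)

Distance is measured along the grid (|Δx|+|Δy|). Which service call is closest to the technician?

Distances from (-11, -8):
A: |-17| + |-11| = 17 + 11 = 28 blocks
B: |4| + |4| = 4 + 4 = 8 blocks
C: |-1| + |9| = 1 + 9 = 10 blocks
D: |28| + |-6| = 28 + 6 = 34 blocks
E: |-6| + |35| = 6 + 35 = 41 blocks
F: |15| + |38| = 15 + 38 = 53 blocks
G: |-4| + |7| = 4 + 7 = 11 blocks
H: |18| + |13| = 18 + 13 = 31 blocks
I: |7| + |-11| = 7 + 11 = 18 blocks
J: |26| + |-10| = 26 + 10 = 36 blocks
K: |31| + |13| = 31 + 13 = 44 blocks
Minimum: B at 8 blocks.

B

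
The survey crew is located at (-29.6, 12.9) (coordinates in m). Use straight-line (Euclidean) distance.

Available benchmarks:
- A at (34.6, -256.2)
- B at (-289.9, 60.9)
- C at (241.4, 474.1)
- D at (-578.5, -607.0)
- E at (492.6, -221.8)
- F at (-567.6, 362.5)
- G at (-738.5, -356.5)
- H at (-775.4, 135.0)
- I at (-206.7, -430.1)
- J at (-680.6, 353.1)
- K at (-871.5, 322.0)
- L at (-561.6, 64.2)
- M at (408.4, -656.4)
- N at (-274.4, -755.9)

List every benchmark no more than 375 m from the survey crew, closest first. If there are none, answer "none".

B, A

Distances from (-29.6, 12.9):
A: 276.7 m
B: 264.7 m
C: 534.9 m
D: 828.0 m
E: 572.5 m
F: 641.6 m
G: 799.4 m
H: 755.7 m
I: 477.1 m
J: 734.5 m
K: 896.8 m
L: 534.5 m
M: 799.9 m
N: 806.8 m
Threshold 375 m: B (264.7 m), A (276.7 m) are within range.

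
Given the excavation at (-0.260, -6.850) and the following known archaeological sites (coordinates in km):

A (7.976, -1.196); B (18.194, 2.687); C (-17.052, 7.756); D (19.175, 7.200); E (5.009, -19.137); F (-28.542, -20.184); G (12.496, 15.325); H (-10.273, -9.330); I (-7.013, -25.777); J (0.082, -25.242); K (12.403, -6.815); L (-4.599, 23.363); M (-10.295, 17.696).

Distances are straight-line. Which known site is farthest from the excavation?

Distances from (-0.260, -6.850):
A: 9.990 km
B: 20.773 km
C: 22.255 km
D: 23.982 km
E: 13.369 km
F: 31.268 km
G: 25.582 km
H: 10.316 km
I: 20.096 km
J: 18.395 km
K: 12.663 km
L: 30.523 km
M: 26.518 km
Maximum: F at 31.268 km.

F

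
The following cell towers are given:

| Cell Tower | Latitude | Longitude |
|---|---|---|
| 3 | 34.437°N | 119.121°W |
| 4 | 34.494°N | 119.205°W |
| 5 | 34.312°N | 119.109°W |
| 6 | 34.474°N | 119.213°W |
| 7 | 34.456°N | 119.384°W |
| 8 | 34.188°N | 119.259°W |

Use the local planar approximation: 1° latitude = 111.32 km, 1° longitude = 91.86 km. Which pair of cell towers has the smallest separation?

Pairwise distances:
3–4: 9.990 km
3–5: 13.959 km
3–6: 9.401 km
3–7: 24.252 km
3–8: 30.480 km
4–5: 22.096 km
4–6: 2.345 km
4–7: 16.978 km
4–8: 34.423 km
5–6: 20.408 km
5–7: 29.918 km
5–8: 19.504 km
6–7: 15.835 km
6–8: 32.117 km
7–8: 31.967 km
Closest pair: 4–6 at 2.345 km.

4 and 6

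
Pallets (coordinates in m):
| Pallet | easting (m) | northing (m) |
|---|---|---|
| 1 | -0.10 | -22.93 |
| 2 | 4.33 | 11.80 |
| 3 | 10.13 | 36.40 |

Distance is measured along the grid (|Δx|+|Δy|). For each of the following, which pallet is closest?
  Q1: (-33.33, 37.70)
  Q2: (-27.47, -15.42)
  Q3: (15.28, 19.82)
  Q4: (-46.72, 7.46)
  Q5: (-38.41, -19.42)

Q1→3; Q2→1; Q3→2; Q4→2; Q5→1

Q1 at (-33.33, 37.70):
  1: 93.86 m
  2: 63.56 m
  3: 44.76 m
  → nearest: 3 (44.76 m)
Q2 at (-27.47, -15.42):
  1: 34.88 m
  2: 59.02 m
  3: 89.42 m
  → nearest: 1 (34.88 m)
Q3 at (15.28, 19.82):
  1: 58.13 m
  2: 18.97 m
  3: 21.73 m
  → nearest: 2 (18.97 m)
Q4 at (-46.72, 7.46):
  1: 77.01 m
  2: 55.39 m
  3: 85.79 m
  → nearest: 2 (55.39 m)
Q5 at (-38.41, -19.42):
  1: 41.82 m
  2: 73.96 m
  3: 104.36 m
  → nearest: 1 (41.82 m)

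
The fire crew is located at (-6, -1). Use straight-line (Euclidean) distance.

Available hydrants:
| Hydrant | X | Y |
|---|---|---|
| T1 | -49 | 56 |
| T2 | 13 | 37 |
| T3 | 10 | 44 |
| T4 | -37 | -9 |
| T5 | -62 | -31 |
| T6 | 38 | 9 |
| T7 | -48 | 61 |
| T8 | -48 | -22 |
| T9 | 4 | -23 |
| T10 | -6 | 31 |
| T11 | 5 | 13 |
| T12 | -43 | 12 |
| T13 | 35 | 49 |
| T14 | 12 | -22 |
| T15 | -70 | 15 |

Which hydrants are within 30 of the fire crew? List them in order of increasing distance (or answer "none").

T11, T9, T14

Distances from (-6, -1):
T1: √((-43)² + (57)²) = √(1849.0000 + 3249.0000) = 71.40
T2: √((19)² + (38)²) = √(361.0000 + 1444.0000) = 42.49
T3: √((16)² + (45)²) = √(256.0000 + 2025.0000) = 47.76
T4: √((-31)² + (-8)²) = √(961.0000 + 64.0000) = 32.02
T5: √((-56)² + (-30)²) = √(3136.0000 + 900.0000) = 63.53
T6: √((44)² + (10)²) = √(1936.0000 + 100.0000) = 45.12
T7: √((-42)² + (62)²) = √(1764.0000 + 3844.0000) = 74.89
T8: √((-42)² + (-21)²) = √(1764.0000 + 441.0000) = 46.96
T9: √((10)² + (-22)²) = √(100.0000 + 484.0000) = 24.17
T10: √((0)² + (32)²) = √(0.0000 + 1024.0000) = 32.00
T11: √((11)² + (14)²) = √(121.0000 + 196.0000) = 17.80
T12: √((-37)² + (13)²) = √(1369.0000 + 169.0000) = 39.22
T13: √((41)² + (50)²) = √(1681.0000 + 2500.0000) = 64.66
T14: √((18)² + (-21)²) = √(324.0000 + 441.0000) = 27.66
T15: √((-64)² + (16)²) = √(4096.0000 + 256.0000) = 65.97
Threshold 30: T11 (17.80), T9 (24.17), T14 (27.66) are within range.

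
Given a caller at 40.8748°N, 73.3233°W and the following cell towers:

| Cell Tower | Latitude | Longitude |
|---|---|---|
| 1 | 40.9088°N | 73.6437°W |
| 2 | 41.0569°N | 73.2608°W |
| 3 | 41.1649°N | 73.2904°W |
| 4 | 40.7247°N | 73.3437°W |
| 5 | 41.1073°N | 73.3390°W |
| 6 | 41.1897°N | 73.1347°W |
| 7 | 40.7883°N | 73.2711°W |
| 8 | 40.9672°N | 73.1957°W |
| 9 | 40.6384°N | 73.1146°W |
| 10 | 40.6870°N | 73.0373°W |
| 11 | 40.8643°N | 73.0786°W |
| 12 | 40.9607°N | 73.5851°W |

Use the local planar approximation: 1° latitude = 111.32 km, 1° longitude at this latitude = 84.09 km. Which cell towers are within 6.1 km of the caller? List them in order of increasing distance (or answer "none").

Distances from 40.8748°N, 73.3233°W:
1: √((0.0340·111.32)² + (-0.3204·84.09)²) = √(14.325317 + 725.894858) = 27.2070 km
2: √((0.1821·111.32)² + (0.0625·84.09)²) = √(410.928523 + 27.621594) = 20.9416 km
3: √((0.2901·111.32)² + (0.0329·84.09)²) = √(1042.898044 + 7.653860) = 32.4122 km
4: √((-0.1501·111.32)² + (-0.0204·84.09)²) = √(279.195092 + 2.942721) = 16.7970 km
5: √((0.2325·111.32)² + (-0.0157·84.09)²) = √(669.872748 + 1.742962) = 25.9155 km
6: √((0.3149·111.32)² + (0.1886·84.09)²) = √(1228.829749 + 251.519744) = 38.4753 km
7: √((-0.0865·111.32)² + (0.0522·84.09)²) = √(92.721107 + 19.267693) = 10.5825 km
8: √((0.0924·111.32)² + (0.1276·84.09)²) = √(105.801138 + 115.130411) = 14.8638 km
9: √((-0.2364·111.32)² + (0.2087·84.09)²) = √(692.534382 + 307.987863) = 31.6310 km
10: √((-0.1878·111.32)² + (0.2860·84.09)²) = √(437.056488 + 578.389994) = 31.8661 km
11: √((-0.0105·111.32)² + (0.2447·84.09)²) = √(1.366234 + 423.405645) = 20.6100 km
12: √((0.0859·111.32)² + (-0.2618·84.09)²) = √(91.439264 + 484.649746) = 24.0019 km
Threshold 6.1 km: none within range.

none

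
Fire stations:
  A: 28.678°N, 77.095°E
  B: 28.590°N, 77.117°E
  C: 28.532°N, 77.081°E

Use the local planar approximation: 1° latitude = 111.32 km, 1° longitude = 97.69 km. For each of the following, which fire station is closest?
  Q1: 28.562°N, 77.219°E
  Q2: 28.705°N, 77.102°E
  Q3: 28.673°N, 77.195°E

Q1 at 28.562°N, 77.219°E:
  A: 17.706 km
  B: 10.441 km
  C: 13.889 km
  → nearest: B (10.441 km)
Q2 at 28.705°N, 77.102°E:
  A: 3.082 km
  B: 12.885 km
  C: 19.367 km
  → nearest: A (3.082 km)
Q3 at 28.673°N, 77.195°E:
  A: 9.785 km
  B: 11.976 km
  C: 19.246 km
  → nearest: A (9.785 km)

Q1→B; Q2→A; Q3→A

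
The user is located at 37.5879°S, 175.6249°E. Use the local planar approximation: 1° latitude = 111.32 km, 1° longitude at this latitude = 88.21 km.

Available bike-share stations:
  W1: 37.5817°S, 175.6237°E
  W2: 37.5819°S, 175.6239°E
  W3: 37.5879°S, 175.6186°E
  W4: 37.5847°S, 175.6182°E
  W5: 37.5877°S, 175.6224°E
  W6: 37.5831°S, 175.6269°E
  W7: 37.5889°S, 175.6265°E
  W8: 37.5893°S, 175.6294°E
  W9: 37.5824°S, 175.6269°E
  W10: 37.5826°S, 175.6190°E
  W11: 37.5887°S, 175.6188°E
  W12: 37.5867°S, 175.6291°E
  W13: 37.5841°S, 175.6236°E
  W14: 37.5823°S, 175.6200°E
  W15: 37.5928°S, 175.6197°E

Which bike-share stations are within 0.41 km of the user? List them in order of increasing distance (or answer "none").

Distances from 37.5879°S, 175.6249°E:
W1: 0.6983 km
W2: 0.6737 km
W3: 0.5557 km
W4: 0.6901 km
W5: 0.2216 km
W6: 0.5627 km
W7: 0.1798 km
W8: 0.4264 km
W9: 0.6372 km
W10: 0.7867 km
W11: 0.5454 km
W12: 0.3938 km
W13: 0.4383 km
W14: 0.7586 km
W15: 0.7127 km
Threshold 0.41 km: W7 (0.1798 km), W5 (0.2216 km), W12 (0.3938 km) are within range.

W7, W5, W12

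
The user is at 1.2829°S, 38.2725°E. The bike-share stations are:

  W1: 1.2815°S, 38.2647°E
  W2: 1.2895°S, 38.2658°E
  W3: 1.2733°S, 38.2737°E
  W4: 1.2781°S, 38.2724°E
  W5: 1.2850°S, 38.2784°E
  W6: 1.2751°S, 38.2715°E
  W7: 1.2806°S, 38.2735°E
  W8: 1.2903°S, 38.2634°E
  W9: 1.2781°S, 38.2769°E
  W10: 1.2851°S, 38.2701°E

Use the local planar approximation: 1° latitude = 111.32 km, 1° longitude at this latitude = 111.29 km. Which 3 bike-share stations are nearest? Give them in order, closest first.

Distances from 1.2829°S, 38.2725°E:
W1: 0.8819 km
W2: 1.0468 km
W3: 1.0770 km
W4: 0.5345 km
W5: 0.6970 km
W6: 0.8754 km
W7: 0.2792 km
W8: 1.3055 km
W9: 0.7248 km
W10: 0.3624 km
Sorted: W7 (0.2792 km) < W10 (0.3624 km) < W4 (0.5345 km) < W5 (0.6970 km) < W9 (0.7248 km) < …

W7, W10, W4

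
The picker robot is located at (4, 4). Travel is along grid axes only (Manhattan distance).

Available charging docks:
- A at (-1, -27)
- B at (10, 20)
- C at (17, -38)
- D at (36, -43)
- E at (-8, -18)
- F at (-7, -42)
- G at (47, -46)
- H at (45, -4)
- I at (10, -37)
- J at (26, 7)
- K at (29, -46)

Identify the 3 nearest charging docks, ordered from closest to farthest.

B, J, E

Distances from (4, 4):
A: |-5| + |-31| = 5 + 31 = 36
B: |6| + |16| = 6 + 16 = 22
C: |13| + |-42| = 13 + 42 = 55
D: |32| + |-47| = 32 + 47 = 79
E: |-12| + |-22| = 12 + 22 = 34
F: |-11| + |-46| = 11 + 46 = 57
G: |43| + |-50| = 43 + 50 = 93
H: |41| + |-8| = 41 + 8 = 49
I: |6| + |-41| = 6 + 41 = 47
J: |22| + |3| = 22 + 3 = 25
K: |25| + |-50| = 25 + 50 = 75
Sorted: B (22) < J (25) < E (34) < A (36) < I (47) < …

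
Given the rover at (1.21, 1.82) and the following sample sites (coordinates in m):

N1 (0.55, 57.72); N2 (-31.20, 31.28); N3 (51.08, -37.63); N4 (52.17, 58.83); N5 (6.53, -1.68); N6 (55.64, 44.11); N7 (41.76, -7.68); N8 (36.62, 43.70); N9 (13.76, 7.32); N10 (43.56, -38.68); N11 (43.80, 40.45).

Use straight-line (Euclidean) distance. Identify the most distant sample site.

N4

Distances from (1.21, 1.82):
N1: √((-0.66)² + (55.90)²) = √(0.4356 + 3124.8100) = 55.90 m
N2: √((-32.41)² + (29.46)²) = √(1050.4081 + 867.8916) = 43.80 m
N3: √((49.87)² + (-39.45)²) = √(2487.0169 + 1556.3025) = 63.59 m
N4: √((50.96)² + (57.01)²) = √(2596.9216 + 3250.1401) = 76.47 m
N5: √((5.32)² + (-3.50)²) = √(28.3024 + 12.2500) = 6.37 m
N6: √((54.43)² + (42.29)²) = √(2962.6249 + 1788.4441) = 68.93 m
N7: √((40.55)² + (-9.50)²) = √(1644.3025 + 90.2500) = 41.65 m
N8: √((35.41)² + (41.88)²) = √(1253.8681 + 1753.9344) = 54.84 m
N9: √((12.55)² + (5.50)²) = √(157.5025 + 30.2500) = 13.70 m
N10: √((42.35)² + (-40.50)²) = √(1793.5225 + 1640.2500) = 58.60 m
N11: √((42.59)² + (38.63)²) = √(1813.9081 + 1492.2769) = 57.50 m
Maximum: N4 at 76.47 m.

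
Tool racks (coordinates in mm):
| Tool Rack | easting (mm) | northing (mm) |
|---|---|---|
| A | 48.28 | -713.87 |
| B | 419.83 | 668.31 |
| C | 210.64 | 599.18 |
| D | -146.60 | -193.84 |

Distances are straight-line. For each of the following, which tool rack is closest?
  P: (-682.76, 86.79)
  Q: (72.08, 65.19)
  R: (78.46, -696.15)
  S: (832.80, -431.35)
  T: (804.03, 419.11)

P→D; Q→D; R→A; S→A; T→B

P at (-682.76, 86.79):
  A: √((731.04)² + (-800.66)²) = √(534419.4816 + 641056.4356) = 1084.19 mm
  B: √((1102.59)² + (581.52)²) = √(1215704.7081 + 338165.5104) = 1246.54 mm
  C: √((893.40)² + (512.39)²) = √(798163.5600 + 262543.5121) = 1029.91 mm
  D: √((536.16)² + (-280.63)²) = √(287467.5456 + 78753.1969) = 605.16 mm
  → nearest: D (605.16 mm)
Q at (72.08, 65.19):
  A: √((-23.80)² + (-779.06)²) = √(566.4400 + 606934.4836) = 779.42 mm
  B: √((347.75)² + (603.12)²) = √(120930.0625 + 363753.7344) = 696.19 mm
  C: √((138.56)² + (533.99)²) = √(19198.8736 + 285145.3201) = 551.67 mm
  D: √((-218.68)² + (-259.03)²) = √(47820.9424 + 67096.5409) = 338.99 mm
  → nearest: D (338.99 mm)
R at (78.46, -696.15):
  A: √((-30.18)² + (-17.72)²) = √(910.8324 + 313.9984) = 35.00 mm
  B: √((341.37)² + (1364.46)²) = √(116533.4769 + 1861751.0916) = 1406.52 mm
  C: √((132.18)² + (1295.33)²) = √(17471.5524 + 1677879.8089) = 1302.06 mm
  D: √((-225.06)² + (502.31)²) = √(50652.0036 + 252315.3361) = 550.42 mm
  → nearest: A (35.00 mm)
S at (832.80, -431.35):
  A: √((-784.52)² + (-282.52)²) = √(615471.6304 + 79817.5504) = 833.84 mm
  B: √((-412.97)² + (1099.66)²) = √(170544.2209 + 1209252.1156) = 1174.65 mm
  C: √((-622.16)² + (1030.53)²) = √(387083.0656 + 1061992.0809) = 1203.78 mm
  D: √((-979.40)² + (237.51)²) = √(959224.3600 + 56411.0001) = 1007.79 mm
  → nearest: A (833.84 mm)
T at (804.03, 419.11):
  A: √((-755.75)² + (-1132.98)²) = √(571158.0625 + 1283643.6804) = 1361.91 mm
  B: √((-384.20)² + (249.20)²) = √(147609.6400 + 62100.6400) = 457.94 mm
  C: √((-593.39)² + (180.07)²) = √(352111.6921 + 32425.2049) = 620.11 mm
  D: √((-950.63)² + (-612.95)²) = √(903697.3969 + 375707.7025) = 1131.11 mm
  → nearest: B (457.94 mm)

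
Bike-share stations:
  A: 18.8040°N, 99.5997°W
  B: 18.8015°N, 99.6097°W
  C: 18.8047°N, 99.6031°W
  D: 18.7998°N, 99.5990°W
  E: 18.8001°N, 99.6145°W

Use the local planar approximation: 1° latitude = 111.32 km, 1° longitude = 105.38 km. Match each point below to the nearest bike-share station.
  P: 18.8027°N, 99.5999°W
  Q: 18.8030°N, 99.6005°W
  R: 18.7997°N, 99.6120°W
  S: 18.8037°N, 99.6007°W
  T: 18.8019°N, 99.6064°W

P at 18.8027°N, 99.5999°W:
  A: 0.1462 km
  B: 1.0413 km
  C: 0.4041 km
  D: 0.3365 km
  E: 1.5655 km
  → nearest: A (0.1462 km)
Q at 18.8030°N, 99.6005°W:
  A: 0.1396 km
  B: 0.9838 km
  C: 0.3330 km
  D: 0.3897 km
  E: 1.5102 km
  → nearest: A (0.1396 km)
R at 18.7997°N, 99.6120°W:
  A: 1.3817 km
  B: 0.3145 km
  C: 1.0906 km
  D: 1.3700 km
  E: 0.2672 km
  → nearest: E (0.2672 km)
S at 18.8037°N, 99.6007°W:
  A: 0.1105 km
  B: 0.9795 km
  C: 0.2763 km
  D: 0.4697 km
  E: 1.5085 km
  → nearest: A (0.1105 km)
T at 18.8019°N, 99.6064°W:
  A: 0.7437 km
  B: 0.3506 km
  C: 0.4670 km
  D: 0.8141 km
  E: 0.8768 km
  → nearest: B (0.3506 km)

P→A; Q→A; R→E; S→A; T→B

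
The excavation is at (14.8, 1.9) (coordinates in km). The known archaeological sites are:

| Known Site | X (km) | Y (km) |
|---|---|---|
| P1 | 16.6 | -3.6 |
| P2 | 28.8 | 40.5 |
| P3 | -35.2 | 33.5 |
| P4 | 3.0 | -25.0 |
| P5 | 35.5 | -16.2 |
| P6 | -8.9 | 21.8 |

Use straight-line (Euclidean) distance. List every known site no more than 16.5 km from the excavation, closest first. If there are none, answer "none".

Distances from (14.8, 1.9):
P1: √((1.8)² + (-5.5)²) = √(3.240 + 30.250) = 5.8 km
P2: √((14.0)² + (38.6)²) = √(196.000 + 1489.960) = 41.1 km
P3: √((-50.0)² + (31.6)²) = √(2500.000 + 998.560) = 59.1 km
P4: √((-11.8)² + (-26.9)²) = √(139.240 + 723.610) = 29.4 km
P5: √((20.7)² + (-18.1)²) = √(428.490 + 327.610) = 27.5 km
P6: √((-23.7)² + (19.9)²) = √(561.690 + 396.010) = 30.9 km
Threshold 16.5 km: P1 (5.8 km) is within range.

P1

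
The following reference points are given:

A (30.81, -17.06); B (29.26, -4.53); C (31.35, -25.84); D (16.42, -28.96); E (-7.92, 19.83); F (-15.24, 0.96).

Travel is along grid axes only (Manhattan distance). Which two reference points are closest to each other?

A and C

Pairwise distances:
A–B: 14.08
A–C: 9.32
A–D: 26.29
A–E: 75.62
A–F: 64.07
B–C: 23.40
B–D: 37.27
B–E: 61.54
B–F: 49.99
C–D: 18.05
C–E: 84.94
C–F: 73.39
D–E: 73.13
D–F: 61.58
E–F: 26.19
Closest pair: A–C at 9.32.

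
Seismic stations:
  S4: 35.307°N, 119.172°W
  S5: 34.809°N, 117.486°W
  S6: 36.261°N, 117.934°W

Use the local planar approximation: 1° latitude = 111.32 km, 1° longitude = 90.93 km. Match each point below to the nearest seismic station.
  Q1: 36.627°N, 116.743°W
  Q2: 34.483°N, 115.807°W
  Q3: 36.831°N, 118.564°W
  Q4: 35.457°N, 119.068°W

Q1 at 36.627°N, 116.743°W:
  S4: √((-1.320·111.32)² + (-2.429·90.93)²) = √(21592.06892 + 48783.10191) = 265.283 km
  S5: √((-1.818·111.32)² + (-0.743·90.93)²) = √(40957.56726 + 4564.48737) = 213.359 km
  S6: √((-0.366·111.32)² + (-1.191·90.93)²) = √(1660.00183 + 11728.37666) = 115.708 km
  → nearest: S6 (115.708 km)
Q2 at 34.483°N, 115.807°W:
  S4: √((0.824·111.32)² + (-3.365·90.93)²) = √(8413.96728 + 93623.42382) = 319.433 km
  S5: √((0.326·111.32)² + (-1.679·90.93)²) = √(1316.98733 + 23308.57775) = 156.925 km
  S6: √((1.778·111.32)² + (-2.127·90.93)²) = √(39175.08149 + 37406.69701) = 276.734 km
  → nearest: S5 (156.925 km)
Q3 at 36.831°N, 118.564°W:
  S4: √((-1.524·111.32)² + (-0.608·90.93)²) = √(28781.69253 + 3056.47988) = 178.433 km
  S5: √((-2.022·111.32)² + (1.078·90.93)²) = √(50665.07593 + 9608.41835) = 245.507 km
  S6: √((-0.570·111.32)² + (0.630·90.93)²) = √(4026.20707 + 3281.67434) = 85.486 km
  → nearest: S6 (85.486 km)
Q4 at 35.457°N, 119.068°W:
  S4: √((-0.150·111.32)² + (-0.104·90.93)²) = √(278.82320 + 89.42955) = 19.190 km
  S5: √((-0.648·111.32)² + (1.582·90.93)²) = √(5203.51016 + 20693.18500) = 160.925 km
  S6: √((0.804·111.32)² + (1.134·90.93)²) = √(8010.47912 + 10632.62486) = 136.540 km
  → nearest: S4 (19.190 km)

Q1→S6; Q2→S5; Q3→S6; Q4→S4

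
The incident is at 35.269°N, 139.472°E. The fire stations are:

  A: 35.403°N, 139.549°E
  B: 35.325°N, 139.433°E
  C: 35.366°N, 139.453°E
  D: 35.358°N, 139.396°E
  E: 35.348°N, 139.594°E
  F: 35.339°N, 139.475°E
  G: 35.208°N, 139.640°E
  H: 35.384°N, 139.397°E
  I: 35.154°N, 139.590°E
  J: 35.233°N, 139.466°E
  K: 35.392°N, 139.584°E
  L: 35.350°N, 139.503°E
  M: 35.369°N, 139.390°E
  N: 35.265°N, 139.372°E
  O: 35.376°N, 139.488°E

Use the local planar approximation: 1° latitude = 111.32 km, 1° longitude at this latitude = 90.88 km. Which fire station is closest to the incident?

Distances from 35.269°N, 139.472°E:
A: √((0.134·111.32)² + (0.077·90.88)²) = √(222.51331 + 48.96865) = 16.477 km
B: √((0.056·111.32)² + (-0.039·90.88)²) = √(38.86176 + 12.56220) = 7.171 km
C: √((0.097·111.32)² + (-0.019·90.88)²) = √(116.59767 + 2.98156) = 10.935 km
D: √((0.089·111.32)² + (-0.076·90.88)²) = √(98.15816 + 47.70499) = 12.077 km
E: √((0.079·111.32)² + (0.122·90.88)²) = √(77.33936 + 122.92955) = 14.152 km
F: √((0.070·111.32)² + (0.003·90.88)²) = √(60.72150 + 0.07433) = 7.797 km
G: √((-0.061·111.32)² + (0.168·90.88)²) = √(46.11116 + 233.10694) = 16.710 km
H: √((0.115·111.32)² + (-0.075·90.88)²) = √(163.88608 + 46.45786) = 14.503 km
I: √((-0.115·111.32)² + (0.118·90.88)²) = √(163.88608 + 115.00074) = 16.700 km
J: √((-0.036·111.32)² + (-0.006·90.88)²) = √(16.06022 + 0.29733) = 4.044 km
K: √((0.123·111.32)² + (0.112·90.88)²) = √(187.48072 + 103.60308) = 17.061 km
L: √((0.081·111.32)² + (0.031·90.88)²) = √(81.30485 + 7.93707) = 9.447 km
M: √((0.100·111.32)² + (-0.082·90.88)²) = √(123.92142 + 55.53469) = 13.396 km
N: √((-0.004·111.32)² + (-0.100·90.88)²) = √(0.19827 + 82.59174) = 9.099 km
O: √((0.107·111.32)² + (0.016·90.88)²) = √(141.87764 + 2.11435) = 12.000 km
Minimum: J at 4.044 km.

J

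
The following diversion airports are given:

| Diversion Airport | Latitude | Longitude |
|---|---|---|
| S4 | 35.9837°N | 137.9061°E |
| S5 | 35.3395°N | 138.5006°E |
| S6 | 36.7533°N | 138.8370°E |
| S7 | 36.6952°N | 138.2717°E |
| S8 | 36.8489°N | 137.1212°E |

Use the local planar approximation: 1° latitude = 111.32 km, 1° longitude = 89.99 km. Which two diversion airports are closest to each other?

Pairwise distances:
S4–S5: 89.4696 km
S4–S6: 119.8222 km
S4–S7: 85.7656 km
S4–S8: 119.4380 km
S5–S6: 160.2692 km
S5–S7: 152.3158 km
S5–S8: 208.9059 km
S6–S7: 51.2808 km
S6–S8: 154.7712 km
S7–S8: 104.9378 km
Closest pair: S6–S7 at 51.2808 km.

S6 and S7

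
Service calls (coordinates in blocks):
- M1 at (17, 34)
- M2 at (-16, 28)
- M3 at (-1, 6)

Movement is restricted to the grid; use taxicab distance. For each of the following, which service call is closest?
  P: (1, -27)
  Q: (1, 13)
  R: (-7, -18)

P→M3; Q→M3; R→M3

P at (1, -27):
  M1: |16| + |61| = 16 + 61 = 77 blocks
  M2: |-17| + |55| = 17 + 55 = 72 blocks
  M3: |-2| + |33| = 2 + 33 = 35 blocks
  → nearest: M3 (35 blocks)
Q at (1, 13):
  M1: |16| + |21| = 16 + 21 = 37 blocks
  M2: |-17| + |15| = 17 + 15 = 32 blocks
  M3: |-2| + |-7| = 2 + 7 = 9 blocks
  → nearest: M3 (9 blocks)
R at (-7, -18):
  M1: |24| + |52| = 24 + 52 = 76 blocks
  M2: |-9| + |46| = 9 + 46 = 55 blocks
  M3: |6| + |24| = 6 + 24 = 30 blocks
  → nearest: M3 (30 blocks)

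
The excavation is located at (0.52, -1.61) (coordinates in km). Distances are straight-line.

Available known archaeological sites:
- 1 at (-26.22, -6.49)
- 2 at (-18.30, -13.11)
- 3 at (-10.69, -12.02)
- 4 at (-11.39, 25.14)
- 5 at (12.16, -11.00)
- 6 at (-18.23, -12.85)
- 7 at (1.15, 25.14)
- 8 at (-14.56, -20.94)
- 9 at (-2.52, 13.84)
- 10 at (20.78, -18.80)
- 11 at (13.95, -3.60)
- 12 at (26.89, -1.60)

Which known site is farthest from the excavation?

4

Distances from (0.52, -1.61):
1: √((-26.74)² + (-4.88)²) = √(715.0276 + 23.8144) = 27.18 km
2: √((-18.82)² + (-11.50)²) = √(354.1924 + 132.2500) = 22.06 km
3: √((-11.21)² + (-10.41)²) = √(125.6641 + 108.3681) = 15.30 km
4: √((-11.91)² + (26.75)²) = √(141.8481 + 715.5625) = 29.28 km
5: √((11.64)² + (-9.39)²) = √(135.4896 + 88.1721) = 14.96 km
6: √((-18.75)² + (-11.24)²) = √(351.5625 + 126.3376) = 21.86 km
7: √((0.63)² + (26.75)²) = √(0.3969 + 715.5625) = 26.76 km
8: √((-15.08)² + (-19.33)²) = √(227.4064 + 373.6489) = 24.52 km
9: √((-3.04)² + (15.45)²) = √(9.2416 + 238.7025) = 15.75 km
10: √((20.26)² + (-17.19)²) = √(410.4676 + 295.4961) = 26.57 km
11: √((13.43)² + (-1.99)²) = √(180.3649 + 3.9601) = 13.58 km
12: √((26.37)² + (0.01)²) = √(695.3769 + 0.0001) = 26.37 km
Maximum: 4 at 29.28 km.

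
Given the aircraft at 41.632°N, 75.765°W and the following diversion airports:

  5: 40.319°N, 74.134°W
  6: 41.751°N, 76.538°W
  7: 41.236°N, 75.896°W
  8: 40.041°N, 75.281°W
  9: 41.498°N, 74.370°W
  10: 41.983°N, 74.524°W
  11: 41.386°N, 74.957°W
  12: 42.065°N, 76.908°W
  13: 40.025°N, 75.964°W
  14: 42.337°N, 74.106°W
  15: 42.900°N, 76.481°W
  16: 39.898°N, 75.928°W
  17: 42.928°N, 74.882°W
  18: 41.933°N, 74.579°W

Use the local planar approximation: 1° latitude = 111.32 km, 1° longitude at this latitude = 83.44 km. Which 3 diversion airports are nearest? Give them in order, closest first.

Distances from 41.632°N, 75.765°W:
5: √((-1.313·111.32)² + (1.631·83.44)²) = √(21363.66934 + 18520.66230) = 199.711 km
6: √((0.119·111.32)² + (-0.773·83.44)²) = √(175.48513 + 4160.13648) = 65.845 km
7: √((-0.396·111.32)² + (-0.131·83.44)²) = √(1943.28620 + 119.47889) = 45.418 km
8: √((-1.591·111.32)² + (0.484·83.44)²) = √(31367.99461 + 1630.94499) = 181.656 km
9: √((-0.134·111.32)² + (1.395·83.44)²) = √(222.51331 + 13548.68064) = 117.351 km
10: √((0.351·111.32)² + (1.241·83.44)²) = √(1526.72434 + 10722.40368) = 110.676 km
11: √((-0.246·111.32)² + (0.808·83.44)²) = √(749.92289 + 4545.39168) = 72.769 km
12: √((0.433·111.32)² + (-1.143·83.44)²) = √(2323.39039 + 9095.80312) = 106.861 km
13: √((-1.607·111.32)² + (-0.199·83.44)²) = √(32002.07575 + 275.71141) = 179.660 km
14: √((0.705·111.32)² + (1.659·83.44)²) = √(6159.20458 + 19162.02325) = 159.126 km
15: √((1.268·111.32)² + (-0.716·83.44)²) = √(19924.38396 + 3569.23083) = 153.276 km
16: √((-1.734·111.32)² + (-0.163·83.44)²) = √(37260.14851 + 184.97958) = 193.507 km
17: √((1.296·111.32)² + (0.883·83.44)²) = √(20814.04065 + 5428.37695) = 161.995 km
18: √((0.301·111.32)² + (1.186·83.44)²) = √(1122.74049 + 9793.04993) = 104.479 km
Sorted: 7 (45.418 km) < 6 (65.845 km) < 11 (72.769 km) < 18 (104.479 km) < 12 (106.861 km) < …

7, 6, 11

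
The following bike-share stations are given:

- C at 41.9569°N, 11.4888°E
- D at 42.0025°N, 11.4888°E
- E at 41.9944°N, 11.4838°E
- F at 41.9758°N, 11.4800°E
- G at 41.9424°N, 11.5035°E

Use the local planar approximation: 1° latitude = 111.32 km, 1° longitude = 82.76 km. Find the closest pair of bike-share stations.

Pairwise distances:
D–E: √((-0.0081·111.32)² + (-0.0050·82.76)²) = √(0.813048 + 0.171230) = 0.9921 km
C–G: √((-0.0145·111.32)² + (0.0147·82.76)²) = √(2.605448 + 1.480047) = 2.0213 km
E–F: √((-0.0186·111.32)² + (-0.0038·82.76)²) = √(4.287186 + 0.098903) = 2.0943 km
C–F: √((0.0189·111.32)² + (-0.0088·82.76)²) = √(4.426597 + 0.530403) = 2.2264 km
D–F: √((-0.0267·111.32)² + (-0.0088·82.76)²) = √(8.834234 + 0.530403) = 3.0602 km
C–E: √((0.0375·111.32)² + (-0.0050·82.76)²) = √(17.426450 + 0.171230) = 4.1950 km
F–G: √((-0.0334·111.32)² + (0.0235·82.76)²) = √(13.824178 + 3.782480) = 4.1960 km
C–D: √((0.0456·111.32)² + (0.0000·82.76)²) = √(25.767725 + 0.000000) = 5.0762 km
E–G: √((-0.0520·111.32)² + (0.0197·82.76)²) = √(33.508353 + 2.658113) = 6.0139 km
D–G: √((-0.0601·111.32)² + (0.0147·82.76)²) = √(44.760542 + 1.480047) = 6.8000 km
Closest pair: D–E at 0.9921 km.

D and E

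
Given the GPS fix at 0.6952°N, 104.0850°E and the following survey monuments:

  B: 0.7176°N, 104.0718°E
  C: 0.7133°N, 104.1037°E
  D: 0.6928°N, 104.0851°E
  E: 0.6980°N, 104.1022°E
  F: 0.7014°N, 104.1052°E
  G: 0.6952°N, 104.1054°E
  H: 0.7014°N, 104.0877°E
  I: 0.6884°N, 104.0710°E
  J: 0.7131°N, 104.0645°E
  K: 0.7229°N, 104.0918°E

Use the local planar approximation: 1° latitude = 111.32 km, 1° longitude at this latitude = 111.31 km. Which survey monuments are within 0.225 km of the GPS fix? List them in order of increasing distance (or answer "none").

Distances from 0.6952°N, 104.0850°E:
B: √((0.0224·111.32)² + (-0.0132·111.31)²) = √(6.217881 + 2.158819) = 2.8943 km
C: √((0.0181·111.32)² + (0.0187·111.31)²) = √(4.059790 + 4.332630) = 2.8970 km
D: √((-0.0024·111.32)² + (0.0001·111.31)²) = √(0.071379 + 0.000124) = 0.2674 km
E: √((0.0028·111.32)² + (0.0172·111.31)²) = √(0.097154 + 3.665433) = 1.9397 km
F: √((0.0062·111.32)² + (0.0202·111.31)²) = √(0.476354 + 5.055581) = 2.3520 km
G: √((0.0000·111.32)² + (0.0204·111.31)²) = √(0.000000 + 5.156187) = 2.2707 km
H: √((0.0062·111.32)² + (0.0027·111.31)²) = √(0.476354 + 0.090322) = 0.7528 km
I: √((-0.0068·111.32)² + (-0.0140·111.31)²) = √(0.573013 + 2.428424) = 1.7325 km
J: √((0.0179·111.32)² + (-0.0205·111.31)²) = √(3.970566 + 5.206862) = 3.0294 km
K: √((0.0277·111.32)² + (0.0068·111.31)²) = √(9.508367 + 0.572910) = 3.1751 km
Threshold 0.225 km: none within range.

none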